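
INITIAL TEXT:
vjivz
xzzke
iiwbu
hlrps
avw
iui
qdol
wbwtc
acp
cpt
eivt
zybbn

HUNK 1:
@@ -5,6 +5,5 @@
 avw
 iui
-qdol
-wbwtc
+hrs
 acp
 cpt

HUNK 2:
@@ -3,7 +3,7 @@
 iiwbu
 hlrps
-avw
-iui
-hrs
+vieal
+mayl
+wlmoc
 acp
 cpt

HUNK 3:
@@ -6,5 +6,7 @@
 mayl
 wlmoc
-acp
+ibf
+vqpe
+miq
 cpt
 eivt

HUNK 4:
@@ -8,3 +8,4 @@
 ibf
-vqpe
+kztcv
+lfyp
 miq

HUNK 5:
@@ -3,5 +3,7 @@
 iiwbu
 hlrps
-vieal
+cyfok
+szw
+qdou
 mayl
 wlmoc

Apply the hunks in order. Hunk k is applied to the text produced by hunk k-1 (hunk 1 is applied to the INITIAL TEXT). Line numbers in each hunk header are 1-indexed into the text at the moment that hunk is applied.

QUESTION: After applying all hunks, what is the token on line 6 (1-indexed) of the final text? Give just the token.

Hunk 1: at line 5 remove [qdol,wbwtc] add [hrs] -> 11 lines: vjivz xzzke iiwbu hlrps avw iui hrs acp cpt eivt zybbn
Hunk 2: at line 3 remove [avw,iui,hrs] add [vieal,mayl,wlmoc] -> 11 lines: vjivz xzzke iiwbu hlrps vieal mayl wlmoc acp cpt eivt zybbn
Hunk 3: at line 6 remove [acp] add [ibf,vqpe,miq] -> 13 lines: vjivz xzzke iiwbu hlrps vieal mayl wlmoc ibf vqpe miq cpt eivt zybbn
Hunk 4: at line 8 remove [vqpe] add [kztcv,lfyp] -> 14 lines: vjivz xzzke iiwbu hlrps vieal mayl wlmoc ibf kztcv lfyp miq cpt eivt zybbn
Hunk 5: at line 3 remove [vieal] add [cyfok,szw,qdou] -> 16 lines: vjivz xzzke iiwbu hlrps cyfok szw qdou mayl wlmoc ibf kztcv lfyp miq cpt eivt zybbn
Final line 6: szw

Answer: szw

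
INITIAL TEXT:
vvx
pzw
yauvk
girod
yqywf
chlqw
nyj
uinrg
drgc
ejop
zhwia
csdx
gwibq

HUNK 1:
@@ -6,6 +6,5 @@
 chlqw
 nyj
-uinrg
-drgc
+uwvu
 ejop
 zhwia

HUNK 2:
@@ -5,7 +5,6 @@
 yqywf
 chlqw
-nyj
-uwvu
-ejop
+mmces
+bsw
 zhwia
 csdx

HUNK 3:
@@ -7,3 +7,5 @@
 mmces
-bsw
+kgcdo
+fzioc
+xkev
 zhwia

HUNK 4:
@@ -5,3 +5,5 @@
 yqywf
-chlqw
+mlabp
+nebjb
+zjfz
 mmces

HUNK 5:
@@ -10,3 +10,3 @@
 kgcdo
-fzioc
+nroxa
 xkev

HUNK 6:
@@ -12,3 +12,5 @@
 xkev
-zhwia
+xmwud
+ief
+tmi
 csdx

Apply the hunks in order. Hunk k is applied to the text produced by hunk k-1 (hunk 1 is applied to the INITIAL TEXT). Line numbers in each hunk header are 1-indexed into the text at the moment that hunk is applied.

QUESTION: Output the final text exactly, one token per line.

Answer: vvx
pzw
yauvk
girod
yqywf
mlabp
nebjb
zjfz
mmces
kgcdo
nroxa
xkev
xmwud
ief
tmi
csdx
gwibq

Derivation:
Hunk 1: at line 6 remove [uinrg,drgc] add [uwvu] -> 12 lines: vvx pzw yauvk girod yqywf chlqw nyj uwvu ejop zhwia csdx gwibq
Hunk 2: at line 5 remove [nyj,uwvu,ejop] add [mmces,bsw] -> 11 lines: vvx pzw yauvk girod yqywf chlqw mmces bsw zhwia csdx gwibq
Hunk 3: at line 7 remove [bsw] add [kgcdo,fzioc,xkev] -> 13 lines: vvx pzw yauvk girod yqywf chlqw mmces kgcdo fzioc xkev zhwia csdx gwibq
Hunk 4: at line 5 remove [chlqw] add [mlabp,nebjb,zjfz] -> 15 lines: vvx pzw yauvk girod yqywf mlabp nebjb zjfz mmces kgcdo fzioc xkev zhwia csdx gwibq
Hunk 5: at line 10 remove [fzioc] add [nroxa] -> 15 lines: vvx pzw yauvk girod yqywf mlabp nebjb zjfz mmces kgcdo nroxa xkev zhwia csdx gwibq
Hunk 6: at line 12 remove [zhwia] add [xmwud,ief,tmi] -> 17 lines: vvx pzw yauvk girod yqywf mlabp nebjb zjfz mmces kgcdo nroxa xkev xmwud ief tmi csdx gwibq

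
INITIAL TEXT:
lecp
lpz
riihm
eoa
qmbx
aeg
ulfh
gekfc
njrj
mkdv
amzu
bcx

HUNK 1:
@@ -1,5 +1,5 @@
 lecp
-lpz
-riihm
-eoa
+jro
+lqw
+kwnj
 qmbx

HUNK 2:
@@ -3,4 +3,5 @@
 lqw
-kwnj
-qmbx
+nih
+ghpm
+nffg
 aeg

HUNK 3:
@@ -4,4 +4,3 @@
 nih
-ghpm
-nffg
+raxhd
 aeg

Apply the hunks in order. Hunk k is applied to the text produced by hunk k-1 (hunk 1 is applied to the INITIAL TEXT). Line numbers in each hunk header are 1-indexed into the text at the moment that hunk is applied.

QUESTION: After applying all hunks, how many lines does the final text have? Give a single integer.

Answer: 12

Derivation:
Hunk 1: at line 1 remove [lpz,riihm,eoa] add [jro,lqw,kwnj] -> 12 lines: lecp jro lqw kwnj qmbx aeg ulfh gekfc njrj mkdv amzu bcx
Hunk 2: at line 3 remove [kwnj,qmbx] add [nih,ghpm,nffg] -> 13 lines: lecp jro lqw nih ghpm nffg aeg ulfh gekfc njrj mkdv amzu bcx
Hunk 3: at line 4 remove [ghpm,nffg] add [raxhd] -> 12 lines: lecp jro lqw nih raxhd aeg ulfh gekfc njrj mkdv amzu bcx
Final line count: 12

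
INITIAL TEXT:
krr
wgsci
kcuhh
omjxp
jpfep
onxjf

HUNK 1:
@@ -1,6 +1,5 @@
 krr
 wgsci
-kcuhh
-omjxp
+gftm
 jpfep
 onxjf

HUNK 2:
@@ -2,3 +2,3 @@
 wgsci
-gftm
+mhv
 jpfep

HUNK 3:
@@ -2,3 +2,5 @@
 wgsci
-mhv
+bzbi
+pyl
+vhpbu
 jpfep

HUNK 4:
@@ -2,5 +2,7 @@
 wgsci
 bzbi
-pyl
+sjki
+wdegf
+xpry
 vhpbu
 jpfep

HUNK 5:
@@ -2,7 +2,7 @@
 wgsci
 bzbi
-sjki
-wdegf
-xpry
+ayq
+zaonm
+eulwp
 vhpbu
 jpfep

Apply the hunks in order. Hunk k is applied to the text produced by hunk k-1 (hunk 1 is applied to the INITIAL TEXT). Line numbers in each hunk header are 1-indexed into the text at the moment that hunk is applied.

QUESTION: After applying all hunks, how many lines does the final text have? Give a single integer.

Hunk 1: at line 1 remove [kcuhh,omjxp] add [gftm] -> 5 lines: krr wgsci gftm jpfep onxjf
Hunk 2: at line 2 remove [gftm] add [mhv] -> 5 lines: krr wgsci mhv jpfep onxjf
Hunk 3: at line 2 remove [mhv] add [bzbi,pyl,vhpbu] -> 7 lines: krr wgsci bzbi pyl vhpbu jpfep onxjf
Hunk 4: at line 2 remove [pyl] add [sjki,wdegf,xpry] -> 9 lines: krr wgsci bzbi sjki wdegf xpry vhpbu jpfep onxjf
Hunk 5: at line 2 remove [sjki,wdegf,xpry] add [ayq,zaonm,eulwp] -> 9 lines: krr wgsci bzbi ayq zaonm eulwp vhpbu jpfep onxjf
Final line count: 9

Answer: 9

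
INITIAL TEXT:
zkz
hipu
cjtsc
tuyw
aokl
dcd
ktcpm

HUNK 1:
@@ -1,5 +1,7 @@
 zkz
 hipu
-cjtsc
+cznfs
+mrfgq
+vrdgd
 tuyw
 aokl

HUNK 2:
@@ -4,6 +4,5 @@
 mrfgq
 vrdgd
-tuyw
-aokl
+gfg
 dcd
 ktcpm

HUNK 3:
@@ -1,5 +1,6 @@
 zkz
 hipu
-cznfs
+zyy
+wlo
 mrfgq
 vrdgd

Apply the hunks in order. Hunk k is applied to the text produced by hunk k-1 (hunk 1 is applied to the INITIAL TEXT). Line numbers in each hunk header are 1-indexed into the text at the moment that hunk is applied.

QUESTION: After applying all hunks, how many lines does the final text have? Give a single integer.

Hunk 1: at line 1 remove [cjtsc] add [cznfs,mrfgq,vrdgd] -> 9 lines: zkz hipu cznfs mrfgq vrdgd tuyw aokl dcd ktcpm
Hunk 2: at line 4 remove [tuyw,aokl] add [gfg] -> 8 lines: zkz hipu cznfs mrfgq vrdgd gfg dcd ktcpm
Hunk 3: at line 1 remove [cznfs] add [zyy,wlo] -> 9 lines: zkz hipu zyy wlo mrfgq vrdgd gfg dcd ktcpm
Final line count: 9

Answer: 9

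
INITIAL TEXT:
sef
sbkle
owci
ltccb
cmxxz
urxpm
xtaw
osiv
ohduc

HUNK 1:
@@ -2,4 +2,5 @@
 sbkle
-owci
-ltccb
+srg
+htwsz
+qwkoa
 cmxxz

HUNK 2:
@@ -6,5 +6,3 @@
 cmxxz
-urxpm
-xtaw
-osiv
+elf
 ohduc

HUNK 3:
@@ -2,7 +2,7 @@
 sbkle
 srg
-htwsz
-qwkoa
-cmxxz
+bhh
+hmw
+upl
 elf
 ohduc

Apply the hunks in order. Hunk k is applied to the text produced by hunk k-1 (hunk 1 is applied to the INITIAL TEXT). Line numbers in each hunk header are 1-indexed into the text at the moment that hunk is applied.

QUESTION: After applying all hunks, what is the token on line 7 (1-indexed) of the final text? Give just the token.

Hunk 1: at line 2 remove [owci,ltccb] add [srg,htwsz,qwkoa] -> 10 lines: sef sbkle srg htwsz qwkoa cmxxz urxpm xtaw osiv ohduc
Hunk 2: at line 6 remove [urxpm,xtaw,osiv] add [elf] -> 8 lines: sef sbkle srg htwsz qwkoa cmxxz elf ohduc
Hunk 3: at line 2 remove [htwsz,qwkoa,cmxxz] add [bhh,hmw,upl] -> 8 lines: sef sbkle srg bhh hmw upl elf ohduc
Final line 7: elf

Answer: elf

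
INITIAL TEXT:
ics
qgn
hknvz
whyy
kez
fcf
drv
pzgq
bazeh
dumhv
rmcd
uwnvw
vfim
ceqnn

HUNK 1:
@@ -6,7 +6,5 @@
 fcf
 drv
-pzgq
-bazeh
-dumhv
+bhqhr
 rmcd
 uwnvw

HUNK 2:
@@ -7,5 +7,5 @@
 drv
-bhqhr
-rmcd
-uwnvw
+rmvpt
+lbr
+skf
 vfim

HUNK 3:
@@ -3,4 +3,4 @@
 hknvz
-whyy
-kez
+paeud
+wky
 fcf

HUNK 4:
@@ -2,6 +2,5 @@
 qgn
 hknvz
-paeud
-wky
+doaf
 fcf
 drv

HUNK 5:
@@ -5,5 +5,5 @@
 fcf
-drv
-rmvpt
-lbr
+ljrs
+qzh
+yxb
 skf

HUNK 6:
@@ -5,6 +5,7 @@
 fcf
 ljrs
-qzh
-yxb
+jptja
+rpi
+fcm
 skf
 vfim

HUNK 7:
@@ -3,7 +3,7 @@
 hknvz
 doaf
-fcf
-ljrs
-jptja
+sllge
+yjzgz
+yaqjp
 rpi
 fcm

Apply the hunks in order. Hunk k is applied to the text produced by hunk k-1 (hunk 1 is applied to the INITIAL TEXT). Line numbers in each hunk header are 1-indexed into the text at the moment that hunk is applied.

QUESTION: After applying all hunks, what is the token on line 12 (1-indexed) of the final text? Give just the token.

Hunk 1: at line 6 remove [pzgq,bazeh,dumhv] add [bhqhr] -> 12 lines: ics qgn hknvz whyy kez fcf drv bhqhr rmcd uwnvw vfim ceqnn
Hunk 2: at line 7 remove [bhqhr,rmcd,uwnvw] add [rmvpt,lbr,skf] -> 12 lines: ics qgn hknvz whyy kez fcf drv rmvpt lbr skf vfim ceqnn
Hunk 3: at line 3 remove [whyy,kez] add [paeud,wky] -> 12 lines: ics qgn hknvz paeud wky fcf drv rmvpt lbr skf vfim ceqnn
Hunk 4: at line 2 remove [paeud,wky] add [doaf] -> 11 lines: ics qgn hknvz doaf fcf drv rmvpt lbr skf vfim ceqnn
Hunk 5: at line 5 remove [drv,rmvpt,lbr] add [ljrs,qzh,yxb] -> 11 lines: ics qgn hknvz doaf fcf ljrs qzh yxb skf vfim ceqnn
Hunk 6: at line 5 remove [qzh,yxb] add [jptja,rpi,fcm] -> 12 lines: ics qgn hknvz doaf fcf ljrs jptja rpi fcm skf vfim ceqnn
Hunk 7: at line 3 remove [fcf,ljrs,jptja] add [sllge,yjzgz,yaqjp] -> 12 lines: ics qgn hknvz doaf sllge yjzgz yaqjp rpi fcm skf vfim ceqnn
Final line 12: ceqnn

Answer: ceqnn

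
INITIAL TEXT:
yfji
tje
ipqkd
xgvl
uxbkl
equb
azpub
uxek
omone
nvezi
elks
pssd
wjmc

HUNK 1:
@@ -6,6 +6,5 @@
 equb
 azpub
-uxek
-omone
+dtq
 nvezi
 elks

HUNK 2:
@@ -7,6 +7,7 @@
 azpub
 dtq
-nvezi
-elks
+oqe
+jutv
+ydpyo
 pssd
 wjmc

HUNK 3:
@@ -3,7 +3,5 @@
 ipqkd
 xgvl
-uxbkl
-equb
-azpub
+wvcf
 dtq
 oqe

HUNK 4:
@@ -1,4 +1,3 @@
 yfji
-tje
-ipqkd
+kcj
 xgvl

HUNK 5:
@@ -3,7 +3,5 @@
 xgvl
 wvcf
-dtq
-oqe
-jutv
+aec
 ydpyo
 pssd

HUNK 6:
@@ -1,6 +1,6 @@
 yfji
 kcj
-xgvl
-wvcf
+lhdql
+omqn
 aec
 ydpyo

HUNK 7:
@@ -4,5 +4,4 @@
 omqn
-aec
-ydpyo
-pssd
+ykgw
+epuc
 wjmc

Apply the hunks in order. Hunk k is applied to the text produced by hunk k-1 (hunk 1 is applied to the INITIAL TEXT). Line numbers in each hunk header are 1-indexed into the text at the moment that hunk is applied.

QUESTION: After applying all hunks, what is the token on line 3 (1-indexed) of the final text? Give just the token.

Hunk 1: at line 6 remove [uxek,omone] add [dtq] -> 12 lines: yfji tje ipqkd xgvl uxbkl equb azpub dtq nvezi elks pssd wjmc
Hunk 2: at line 7 remove [nvezi,elks] add [oqe,jutv,ydpyo] -> 13 lines: yfji tje ipqkd xgvl uxbkl equb azpub dtq oqe jutv ydpyo pssd wjmc
Hunk 3: at line 3 remove [uxbkl,equb,azpub] add [wvcf] -> 11 lines: yfji tje ipqkd xgvl wvcf dtq oqe jutv ydpyo pssd wjmc
Hunk 4: at line 1 remove [tje,ipqkd] add [kcj] -> 10 lines: yfji kcj xgvl wvcf dtq oqe jutv ydpyo pssd wjmc
Hunk 5: at line 3 remove [dtq,oqe,jutv] add [aec] -> 8 lines: yfji kcj xgvl wvcf aec ydpyo pssd wjmc
Hunk 6: at line 1 remove [xgvl,wvcf] add [lhdql,omqn] -> 8 lines: yfji kcj lhdql omqn aec ydpyo pssd wjmc
Hunk 7: at line 4 remove [aec,ydpyo,pssd] add [ykgw,epuc] -> 7 lines: yfji kcj lhdql omqn ykgw epuc wjmc
Final line 3: lhdql

Answer: lhdql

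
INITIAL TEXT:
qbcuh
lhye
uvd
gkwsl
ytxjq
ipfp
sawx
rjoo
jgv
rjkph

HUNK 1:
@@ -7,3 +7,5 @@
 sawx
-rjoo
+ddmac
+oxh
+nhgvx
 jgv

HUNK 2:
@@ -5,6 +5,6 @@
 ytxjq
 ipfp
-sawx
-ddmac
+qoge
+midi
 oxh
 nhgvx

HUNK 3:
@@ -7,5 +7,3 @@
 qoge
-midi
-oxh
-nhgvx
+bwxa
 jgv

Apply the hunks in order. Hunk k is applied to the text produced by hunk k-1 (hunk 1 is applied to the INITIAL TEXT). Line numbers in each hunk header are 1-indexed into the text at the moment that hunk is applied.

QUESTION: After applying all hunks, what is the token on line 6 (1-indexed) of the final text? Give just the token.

Hunk 1: at line 7 remove [rjoo] add [ddmac,oxh,nhgvx] -> 12 lines: qbcuh lhye uvd gkwsl ytxjq ipfp sawx ddmac oxh nhgvx jgv rjkph
Hunk 2: at line 5 remove [sawx,ddmac] add [qoge,midi] -> 12 lines: qbcuh lhye uvd gkwsl ytxjq ipfp qoge midi oxh nhgvx jgv rjkph
Hunk 3: at line 7 remove [midi,oxh,nhgvx] add [bwxa] -> 10 lines: qbcuh lhye uvd gkwsl ytxjq ipfp qoge bwxa jgv rjkph
Final line 6: ipfp

Answer: ipfp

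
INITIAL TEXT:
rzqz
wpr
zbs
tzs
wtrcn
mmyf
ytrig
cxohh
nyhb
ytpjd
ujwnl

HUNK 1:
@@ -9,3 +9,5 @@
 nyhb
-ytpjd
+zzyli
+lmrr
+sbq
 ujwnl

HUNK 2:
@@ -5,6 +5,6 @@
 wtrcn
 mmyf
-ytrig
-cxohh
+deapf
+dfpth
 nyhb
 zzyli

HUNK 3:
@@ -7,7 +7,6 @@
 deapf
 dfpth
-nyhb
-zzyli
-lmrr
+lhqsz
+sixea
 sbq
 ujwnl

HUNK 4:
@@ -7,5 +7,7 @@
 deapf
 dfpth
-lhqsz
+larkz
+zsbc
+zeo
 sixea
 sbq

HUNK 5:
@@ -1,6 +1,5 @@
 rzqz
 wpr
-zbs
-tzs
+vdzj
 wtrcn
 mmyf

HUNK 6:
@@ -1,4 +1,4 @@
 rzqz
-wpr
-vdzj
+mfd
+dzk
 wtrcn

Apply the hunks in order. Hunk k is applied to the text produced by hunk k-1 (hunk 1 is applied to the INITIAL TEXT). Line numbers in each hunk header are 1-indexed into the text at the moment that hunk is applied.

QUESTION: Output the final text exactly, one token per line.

Hunk 1: at line 9 remove [ytpjd] add [zzyli,lmrr,sbq] -> 13 lines: rzqz wpr zbs tzs wtrcn mmyf ytrig cxohh nyhb zzyli lmrr sbq ujwnl
Hunk 2: at line 5 remove [ytrig,cxohh] add [deapf,dfpth] -> 13 lines: rzqz wpr zbs tzs wtrcn mmyf deapf dfpth nyhb zzyli lmrr sbq ujwnl
Hunk 3: at line 7 remove [nyhb,zzyli,lmrr] add [lhqsz,sixea] -> 12 lines: rzqz wpr zbs tzs wtrcn mmyf deapf dfpth lhqsz sixea sbq ujwnl
Hunk 4: at line 7 remove [lhqsz] add [larkz,zsbc,zeo] -> 14 lines: rzqz wpr zbs tzs wtrcn mmyf deapf dfpth larkz zsbc zeo sixea sbq ujwnl
Hunk 5: at line 1 remove [zbs,tzs] add [vdzj] -> 13 lines: rzqz wpr vdzj wtrcn mmyf deapf dfpth larkz zsbc zeo sixea sbq ujwnl
Hunk 6: at line 1 remove [wpr,vdzj] add [mfd,dzk] -> 13 lines: rzqz mfd dzk wtrcn mmyf deapf dfpth larkz zsbc zeo sixea sbq ujwnl

Answer: rzqz
mfd
dzk
wtrcn
mmyf
deapf
dfpth
larkz
zsbc
zeo
sixea
sbq
ujwnl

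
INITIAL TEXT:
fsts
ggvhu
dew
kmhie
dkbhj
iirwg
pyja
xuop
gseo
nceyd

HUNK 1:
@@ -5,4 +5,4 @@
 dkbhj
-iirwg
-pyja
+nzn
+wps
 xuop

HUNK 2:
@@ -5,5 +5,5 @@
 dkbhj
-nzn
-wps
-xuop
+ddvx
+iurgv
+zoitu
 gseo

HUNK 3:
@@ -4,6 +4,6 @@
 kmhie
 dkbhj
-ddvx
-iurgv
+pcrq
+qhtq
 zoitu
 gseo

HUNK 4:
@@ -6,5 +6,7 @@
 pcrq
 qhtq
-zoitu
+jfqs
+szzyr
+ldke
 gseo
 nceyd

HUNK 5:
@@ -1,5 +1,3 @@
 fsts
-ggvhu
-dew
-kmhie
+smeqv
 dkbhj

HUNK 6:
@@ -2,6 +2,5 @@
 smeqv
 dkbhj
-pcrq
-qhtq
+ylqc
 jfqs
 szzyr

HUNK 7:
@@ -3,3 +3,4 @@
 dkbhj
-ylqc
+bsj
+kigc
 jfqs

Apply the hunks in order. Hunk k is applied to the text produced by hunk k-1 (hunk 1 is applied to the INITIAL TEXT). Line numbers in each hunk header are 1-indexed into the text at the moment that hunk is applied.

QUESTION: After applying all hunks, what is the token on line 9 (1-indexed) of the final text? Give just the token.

Hunk 1: at line 5 remove [iirwg,pyja] add [nzn,wps] -> 10 lines: fsts ggvhu dew kmhie dkbhj nzn wps xuop gseo nceyd
Hunk 2: at line 5 remove [nzn,wps,xuop] add [ddvx,iurgv,zoitu] -> 10 lines: fsts ggvhu dew kmhie dkbhj ddvx iurgv zoitu gseo nceyd
Hunk 3: at line 4 remove [ddvx,iurgv] add [pcrq,qhtq] -> 10 lines: fsts ggvhu dew kmhie dkbhj pcrq qhtq zoitu gseo nceyd
Hunk 4: at line 6 remove [zoitu] add [jfqs,szzyr,ldke] -> 12 lines: fsts ggvhu dew kmhie dkbhj pcrq qhtq jfqs szzyr ldke gseo nceyd
Hunk 5: at line 1 remove [ggvhu,dew,kmhie] add [smeqv] -> 10 lines: fsts smeqv dkbhj pcrq qhtq jfqs szzyr ldke gseo nceyd
Hunk 6: at line 2 remove [pcrq,qhtq] add [ylqc] -> 9 lines: fsts smeqv dkbhj ylqc jfqs szzyr ldke gseo nceyd
Hunk 7: at line 3 remove [ylqc] add [bsj,kigc] -> 10 lines: fsts smeqv dkbhj bsj kigc jfqs szzyr ldke gseo nceyd
Final line 9: gseo

Answer: gseo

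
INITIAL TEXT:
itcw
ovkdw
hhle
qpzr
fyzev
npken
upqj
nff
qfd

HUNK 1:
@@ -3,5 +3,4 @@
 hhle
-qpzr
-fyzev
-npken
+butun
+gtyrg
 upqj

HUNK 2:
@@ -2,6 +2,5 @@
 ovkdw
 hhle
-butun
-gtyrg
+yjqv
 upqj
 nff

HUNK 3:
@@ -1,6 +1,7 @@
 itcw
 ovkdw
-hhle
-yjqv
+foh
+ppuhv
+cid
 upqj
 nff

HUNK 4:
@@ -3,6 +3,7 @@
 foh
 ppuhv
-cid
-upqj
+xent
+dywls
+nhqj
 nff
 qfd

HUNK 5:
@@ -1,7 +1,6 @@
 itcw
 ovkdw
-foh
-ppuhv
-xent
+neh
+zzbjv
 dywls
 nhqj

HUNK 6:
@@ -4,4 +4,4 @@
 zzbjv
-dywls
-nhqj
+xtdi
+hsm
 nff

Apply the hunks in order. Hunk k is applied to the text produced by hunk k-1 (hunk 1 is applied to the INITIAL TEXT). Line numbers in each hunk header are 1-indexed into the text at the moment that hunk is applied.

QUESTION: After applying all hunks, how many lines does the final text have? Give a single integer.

Answer: 8

Derivation:
Hunk 1: at line 3 remove [qpzr,fyzev,npken] add [butun,gtyrg] -> 8 lines: itcw ovkdw hhle butun gtyrg upqj nff qfd
Hunk 2: at line 2 remove [butun,gtyrg] add [yjqv] -> 7 lines: itcw ovkdw hhle yjqv upqj nff qfd
Hunk 3: at line 1 remove [hhle,yjqv] add [foh,ppuhv,cid] -> 8 lines: itcw ovkdw foh ppuhv cid upqj nff qfd
Hunk 4: at line 3 remove [cid,upqj] add [xent,dywls,nhqj] -> 9 lines: itcw ovkdw foh ppuhv xent dywls nhqj nff qfd
Hunk 5: at line 1 remove [foh,ppuhv,xent] add [neh,zzbjv] -> 8 lines: itcw ovkdw neh zzbjv dywls nhqj nff qfd
Hunk 6: at line 4 remove [dywls,nhqj] add [xtdi,hsm] -> 8 lines: itcw ovkdw neh zzbjv xtdi hsm nff qfd
Final line count: 8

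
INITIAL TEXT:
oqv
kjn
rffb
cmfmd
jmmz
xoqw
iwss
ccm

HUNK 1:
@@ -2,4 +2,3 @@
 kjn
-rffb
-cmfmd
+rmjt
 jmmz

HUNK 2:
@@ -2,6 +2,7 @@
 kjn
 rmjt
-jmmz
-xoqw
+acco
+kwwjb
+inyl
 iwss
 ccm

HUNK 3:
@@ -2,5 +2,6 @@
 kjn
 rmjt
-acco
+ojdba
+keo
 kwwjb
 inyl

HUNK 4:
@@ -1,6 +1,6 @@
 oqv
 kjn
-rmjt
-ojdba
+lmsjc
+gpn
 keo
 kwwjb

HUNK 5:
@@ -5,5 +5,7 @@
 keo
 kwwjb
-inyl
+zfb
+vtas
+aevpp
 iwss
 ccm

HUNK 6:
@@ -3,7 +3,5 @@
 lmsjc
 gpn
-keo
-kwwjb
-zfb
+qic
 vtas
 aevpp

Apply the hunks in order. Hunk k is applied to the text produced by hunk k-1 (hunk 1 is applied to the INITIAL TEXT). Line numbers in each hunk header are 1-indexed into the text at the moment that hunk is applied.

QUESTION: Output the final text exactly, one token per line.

Answer: oqv
kjn
lmsjc
gpn
qic
vtas
aevpp
iwss
ccm

Derivation:
Hunk 1: at line 2 remove [rffb,cmfmd] add [rmjt] -> 7 lines: oqv kjn rmjt jmmz xoqw iwss ccm
Hunk 2: at line 2 remove [jmmz,xoqw] add [acco,kwwjb,inyl] -> 8 lines: oqv kjn rmjt acco kwwjb inyl iwss ccm
Hunk 3: at line 2 remove [acco] add [ojdba,keo] -> 9 lines: oqv kjn rmjt ojdba keo kwwjb inyl iwss ccm
Hunk 4: at line 1 remove [rmjt,ojdba] add [lmsjc,gpn] -> 9 lines: oqv kjn lmsjc gpn keo kwwjb inyl iwss ccm
Hunk 5: at line 5 remove [inyl] add [zfb,vtas,aevpp] -> 11 lines: oqv kjn lmsjc gpn keo kwwjb zfb vtas aevpp iwss ccm
Hunk 6: at line 3 remove [keo,kwwjb,zfb] add [qic] -> 9 lines: oqv kjn lmsjc gpn qic vtas aevpp iwss ccm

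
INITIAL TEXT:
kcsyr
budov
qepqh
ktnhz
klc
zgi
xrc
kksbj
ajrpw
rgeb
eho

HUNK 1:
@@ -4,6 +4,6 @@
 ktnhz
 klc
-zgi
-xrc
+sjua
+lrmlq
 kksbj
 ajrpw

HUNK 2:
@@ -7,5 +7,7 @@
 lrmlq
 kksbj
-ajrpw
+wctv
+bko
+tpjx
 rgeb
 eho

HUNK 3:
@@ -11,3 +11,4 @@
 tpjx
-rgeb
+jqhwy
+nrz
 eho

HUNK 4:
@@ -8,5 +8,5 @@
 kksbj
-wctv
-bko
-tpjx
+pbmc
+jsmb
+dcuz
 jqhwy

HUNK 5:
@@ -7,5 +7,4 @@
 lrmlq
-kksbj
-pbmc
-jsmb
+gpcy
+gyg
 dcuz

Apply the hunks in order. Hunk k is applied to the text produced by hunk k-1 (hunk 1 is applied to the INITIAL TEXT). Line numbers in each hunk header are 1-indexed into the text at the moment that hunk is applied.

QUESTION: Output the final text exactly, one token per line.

Answer: kcsyr
budov
qepqh
ktnhz
klc
sjua
lrmlq
gpcy
gyg
dcuz
jqhwy
nrz
eho

Derivation:
Hunk 1: at line 4 remove [zgi,xrc] add [sjua,lrmlq] -> 11 lines: kcsyr budov qepqh ktnhz klc sjua lrmlq kksbj ajrpw rgeb eho
Hunk 2: at line 7 remove [ajrpw] add [wctv,bko,tpjx] -> 13 lines: kcsyr budov qepqh ktnhz klc sjua lrmlq kksbj wctv bko tpjx rgeb eho
Hunk 3: at line 11 remove [rgeb] add [jqhwy,nrz] -> 14 lines: kcsyr budov qepqh ktnhz klc sjua lrmlq kksbj wctv bko tpjx jqhwy nrz eho
Hunk 4: at line 8 remove [wctv,bko,tpjx] add [pbmc,jsmb,dcuz] -> 14 lines: kcsyr budov qepqh ktnhz klc sjua lrmlq kksbj pbmc jsmb dcuz jqhwy nrz eho
Hunk 5: at line 7 remove [kksbj,pbmc,jsmb] add [gpcy,gyg] -> 13 lines: kcsyr budov qepqh ktnhz klc sjua lrmlq gpcy gyg dcuz jqhwy nrz eho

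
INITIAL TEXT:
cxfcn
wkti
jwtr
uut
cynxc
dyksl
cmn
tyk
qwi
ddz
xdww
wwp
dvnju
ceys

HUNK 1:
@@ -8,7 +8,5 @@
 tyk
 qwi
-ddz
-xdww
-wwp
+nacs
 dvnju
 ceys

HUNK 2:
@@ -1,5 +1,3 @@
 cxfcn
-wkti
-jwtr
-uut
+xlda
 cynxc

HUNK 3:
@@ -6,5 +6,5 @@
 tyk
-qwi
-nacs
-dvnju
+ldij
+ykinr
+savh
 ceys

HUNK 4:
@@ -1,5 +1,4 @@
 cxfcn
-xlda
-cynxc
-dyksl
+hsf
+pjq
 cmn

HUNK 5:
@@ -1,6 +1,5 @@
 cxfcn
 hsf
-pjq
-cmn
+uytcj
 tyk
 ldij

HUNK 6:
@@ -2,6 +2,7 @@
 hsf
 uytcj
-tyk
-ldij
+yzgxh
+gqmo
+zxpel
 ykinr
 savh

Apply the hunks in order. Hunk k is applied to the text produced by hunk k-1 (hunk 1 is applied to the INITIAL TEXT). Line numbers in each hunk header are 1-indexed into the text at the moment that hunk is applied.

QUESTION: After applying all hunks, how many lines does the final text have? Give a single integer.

Hunk 1: at line 8 remove [ddz,xdww,wwp] add [nacs] -> 12 lines: cxfcn wkti jwtr uut cynxc dyksl cmn tyk qwi nacs dvnju ceys
Hunk 2: at line 1 remove [wkti,jwtr,uut] add [xlda] -> 10 lines: cxfcn xlda cynxc dyksl cmn tyk qwi nacs dvnju ceys
Hunk 3: at line 6 remove [qwi,nacs,dvnju] add [ldij,ykinr,savh] -> 10 lines: cxfcn xlda cynxc dyksl cmn tyk ldij ykinr savh ceys
Hunk 4: at line 1 remove [xlda,cynxc,dyksl] add [hsf,pjq] -> 9 lines: cxfcn hsf pjq cmn tyk ldij ykinr savh ceys
Hunk 5: at line 1 remove [pjq,cmn] add [uytcj] -> 8 lines: cxfcn hsf uytcj tyk ldij ykinr savh ceys
Hunk 6: at line 2 remove [tyk,ldij] add [yzgxh,gqmo,zxpel] -> 9 lines: cxfcn hsf uytcj yzgxh gqmo zxpel ykinr savh ceys
Final line count: 9

Answer: 9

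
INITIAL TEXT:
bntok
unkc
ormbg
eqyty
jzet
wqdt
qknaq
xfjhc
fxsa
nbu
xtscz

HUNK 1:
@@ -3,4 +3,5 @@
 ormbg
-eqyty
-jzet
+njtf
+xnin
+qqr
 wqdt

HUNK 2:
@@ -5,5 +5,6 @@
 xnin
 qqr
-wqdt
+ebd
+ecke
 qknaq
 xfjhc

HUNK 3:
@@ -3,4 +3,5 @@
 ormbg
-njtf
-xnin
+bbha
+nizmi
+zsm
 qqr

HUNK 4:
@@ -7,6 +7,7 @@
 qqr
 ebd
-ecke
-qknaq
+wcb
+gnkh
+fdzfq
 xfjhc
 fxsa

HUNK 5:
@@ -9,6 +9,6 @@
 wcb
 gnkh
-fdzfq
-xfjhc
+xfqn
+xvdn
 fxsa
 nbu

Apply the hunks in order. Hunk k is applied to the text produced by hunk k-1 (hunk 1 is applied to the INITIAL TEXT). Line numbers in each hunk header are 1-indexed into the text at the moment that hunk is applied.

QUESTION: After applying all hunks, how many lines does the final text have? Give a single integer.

Answer: 15

Derivation:
Hunk 1: at line 3 remove [eqyty,jzet] add [njtf,xnin,qqr] -> 12 lines: bntok unkc ormbg njtf xnin qqr wqdt qknaq xfjhc fxsa nbu xtscz
Hunk 2: at line 5 remove [wqdt] add [ebd,ecke] -> 13 lines: bntok unkc ormbg njtf xnin qqr ebd ecke qknaq xfjhc fxsa nbu xtscz
Hunk 3: at line 3 remove [njtf,xnin] add [bbha,nizmi,zsm] -> 14 lines: bntok unkc ormbg bbha nizmi zsm qqr ebd ecke qknaq xfjhc fxsa nbu xtscz
Hunk 4: at line 7 remove [ecke,qknaq] add [wcb,gnkh,fdzfq] -> 15 lines: bntok unkc ormbg bbha nizmi zsm qqr ebd wcb gnkh fdzfq xfjhc fxsa nbu xtscz
Hunk 5: at line 9 remove [fdzfq,xfjhc] add [xfqn,xvdn] -> 15 lines: bntok unkc ormbg bbha nizmi zsm qqr ebd wcb gnkh xfqn xvdn fxsa nbu xtscz
Final line count: 15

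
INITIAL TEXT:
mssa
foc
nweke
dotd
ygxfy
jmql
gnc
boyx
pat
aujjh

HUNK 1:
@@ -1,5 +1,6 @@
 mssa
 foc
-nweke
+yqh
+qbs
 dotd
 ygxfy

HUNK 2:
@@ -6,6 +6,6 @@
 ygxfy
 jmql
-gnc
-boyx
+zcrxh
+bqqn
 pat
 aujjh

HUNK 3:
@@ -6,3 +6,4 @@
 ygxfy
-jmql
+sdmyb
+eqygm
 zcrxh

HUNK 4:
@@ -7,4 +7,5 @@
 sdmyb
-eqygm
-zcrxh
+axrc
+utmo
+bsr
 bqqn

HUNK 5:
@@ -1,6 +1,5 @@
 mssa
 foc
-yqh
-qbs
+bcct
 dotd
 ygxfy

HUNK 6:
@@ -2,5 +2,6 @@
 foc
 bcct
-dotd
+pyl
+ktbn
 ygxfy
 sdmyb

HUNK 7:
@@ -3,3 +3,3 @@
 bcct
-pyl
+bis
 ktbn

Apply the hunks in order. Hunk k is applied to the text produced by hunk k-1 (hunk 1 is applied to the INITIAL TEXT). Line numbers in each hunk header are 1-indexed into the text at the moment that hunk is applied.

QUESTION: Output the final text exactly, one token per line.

Answer: mssa
foc
bcct
bis
ktbn
ygxfy
sdmyb
axrc
utmo
bsr
bqqn
pat
aujjh

Derivation:
Hunk 1: at line 1 remove [nweke] add [yqh,qbs] -> 11 lines: mssa foc yqh qbs dotd ygxfy jmql gnc boyx pat aujjh
Hunk 2: at line 6 remove [gnc,boyx] add [zcrxh,bqqn] -> 11 lines: mssa foc yqh qbs dotd ygxfy jmql zcrxh bqqn pat aujjh
Hunk 3: at line 6 remove [jmql] add [sdmyb,eqygm] -> 12 lines: mssa foc yqh qbs dotd ygxfy sdmyb eqygm zcrxh bqqn pat aujjh
Hunk 4: at line 7 remove [eqygm,zcrxh] add [axrc,utmo,bsr] -> 13 lines: mssa foc yqh qbs dotd ygxfy sdmyb axrc utmo bsr bqqn pat aujjh
Hunk 5: at line 1 remove [yqh,qbs] add [bcct] -> 12 lines: mssa foc bcct dotd ygxfy sdmyb axrc utmo bsr bqqn pat aujjh
Hunk 6: at line 2 remove [dotd] add [pyl,ktbn] -> 13 lines: mssa foc bcct pyl ktbn ygxfy sdmyb axrc utmo bsr bqqn pat aujjh
Hunk 7: at line 3 remove [pyl] add [bis] -> 13 lines: mssa foc bcct bis ktbn ygxfy sdmyb axrc utmo bsr bqqn pat aujjh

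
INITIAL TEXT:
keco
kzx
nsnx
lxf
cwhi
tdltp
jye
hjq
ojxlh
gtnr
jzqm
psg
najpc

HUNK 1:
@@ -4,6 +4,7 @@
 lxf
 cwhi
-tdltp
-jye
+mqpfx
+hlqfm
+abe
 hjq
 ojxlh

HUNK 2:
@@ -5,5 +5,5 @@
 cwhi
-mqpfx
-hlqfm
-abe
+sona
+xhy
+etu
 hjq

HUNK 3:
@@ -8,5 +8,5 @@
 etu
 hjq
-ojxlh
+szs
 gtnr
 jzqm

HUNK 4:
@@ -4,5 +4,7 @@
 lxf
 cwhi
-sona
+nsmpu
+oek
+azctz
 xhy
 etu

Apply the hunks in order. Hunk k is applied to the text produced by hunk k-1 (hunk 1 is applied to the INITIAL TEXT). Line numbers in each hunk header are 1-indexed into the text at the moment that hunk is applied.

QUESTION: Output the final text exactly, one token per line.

Hunk 1: at line 4 remove [tdltp,jye] add [mqpfx,hlqfm,abe] -> 14 lines: keco kzx nsnx lxf cwhi mqpfx hlqfm abe hjq ojxlh gtnr jzqm psg najpc
Hunk 2: at line 5 remove [mqpfx,hlqfm,abe] add [sona,xhy,etu] -> 14 lines: keco kzx nsnx lxf cwhi sona xhy etu hjq ojxlh gtnr jzqm psg najpc
Hunk 3: at line 8 remove [ojxlh] add [szs] -> 14 lines: keco kzx nsnx lxf cwhi sona xhy etu hjq szs gtnr jzqm psg najpc
Hunk 4: at line 4 remove [sona] add [nsmpu,oek,azctz] -> 16 lines: keco kzx nsnx lxf cwhi nsmpu oek azctz xhy etu hjq szs gtnr jzqm psg najpc

Answer: keco
kzx
nsnx
lxf
cwhi
nsmpu
oek
azctz
xhy
etu
hjq
szs
gtnr
jzqm
psg
najpc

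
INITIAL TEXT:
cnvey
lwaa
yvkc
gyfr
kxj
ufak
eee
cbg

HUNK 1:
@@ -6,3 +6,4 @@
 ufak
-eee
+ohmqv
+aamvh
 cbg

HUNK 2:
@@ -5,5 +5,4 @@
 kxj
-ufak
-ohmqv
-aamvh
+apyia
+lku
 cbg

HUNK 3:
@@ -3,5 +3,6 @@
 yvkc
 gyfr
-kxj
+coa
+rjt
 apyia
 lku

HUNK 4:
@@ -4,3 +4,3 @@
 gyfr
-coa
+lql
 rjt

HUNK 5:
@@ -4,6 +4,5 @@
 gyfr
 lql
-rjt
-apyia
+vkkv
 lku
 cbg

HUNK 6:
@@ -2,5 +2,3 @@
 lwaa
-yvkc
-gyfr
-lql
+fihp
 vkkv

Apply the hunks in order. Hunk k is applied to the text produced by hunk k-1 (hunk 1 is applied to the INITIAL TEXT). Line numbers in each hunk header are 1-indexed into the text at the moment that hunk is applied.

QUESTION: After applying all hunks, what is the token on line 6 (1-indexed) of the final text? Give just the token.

Hunk 1: at line 6 remove [eee] add [ohmqv,aamvh] -> 9 lines: cnvey lwaa yvkc gyfr kxj ufak ohmqv aamvh cbg
Hunk 2: at line 5 remove [ufak,ohmqv,aamvh] add [apyia,lku] -> 8 lines: cnvey lwaa yvkc gyfr kxj apyia lku cbg
Hunk 3: at line 3 remove [kxj] add [coa,rjt] -> 9 lines: cnvey lwaa yvkc gyfr coa rjt apyia lku cbg
Hunk 4: at line 4 remove [coa] add [lql] -> 9 lines: cnvey lwaa yvkc gyfr lql rjt apyia lku cbg
Hunk 5: at line 4 remove [rjt,apyia] add [vkkv] -> 8 lines: cnvey lwaa yvkc gyfr lql vkkv lku cbg
Hunk 6: at line 2 remove [yvkc,gyfr,lql] add [fihp] -> 6 lines: cnvey lwaa fihp vkkv lku cbg
Final line 6: cbg

Answer: cbg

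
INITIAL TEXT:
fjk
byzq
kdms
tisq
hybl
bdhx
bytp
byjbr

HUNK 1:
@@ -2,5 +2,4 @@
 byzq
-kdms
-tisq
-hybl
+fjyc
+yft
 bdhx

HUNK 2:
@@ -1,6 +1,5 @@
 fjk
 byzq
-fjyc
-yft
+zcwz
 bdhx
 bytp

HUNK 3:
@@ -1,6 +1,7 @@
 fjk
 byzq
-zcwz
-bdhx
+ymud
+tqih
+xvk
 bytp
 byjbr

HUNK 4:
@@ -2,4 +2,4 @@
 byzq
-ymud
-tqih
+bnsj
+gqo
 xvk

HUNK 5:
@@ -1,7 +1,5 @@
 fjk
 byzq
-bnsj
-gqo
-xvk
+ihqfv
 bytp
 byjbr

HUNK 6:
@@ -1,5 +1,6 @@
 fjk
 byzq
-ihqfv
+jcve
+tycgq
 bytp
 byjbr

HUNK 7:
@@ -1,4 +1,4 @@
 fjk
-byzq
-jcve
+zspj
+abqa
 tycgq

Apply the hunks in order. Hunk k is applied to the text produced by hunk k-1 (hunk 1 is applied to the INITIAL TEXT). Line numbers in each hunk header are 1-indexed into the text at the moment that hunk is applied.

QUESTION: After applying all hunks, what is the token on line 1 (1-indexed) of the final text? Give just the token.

Answer: fjk

Derivation:
Hunk 1: at line 2 remove [kdms,tisq,hybl] add [fjyc,yft] -> 7 lines: fjk byzq fjyc yft bdhx bytp byjbr
Hunk 2: at line 1 remove [fjyc,yft] add [zcwz] -> 6 lines: fjk byzq zcwz bdhx bytp byjbr
Hunk 3: at line 1 remove [zcwz,bdhx] add [ymud,tqih,xvk] -> 7 lines: fjk byzq ymud tqih xvk bytp byjbr
Hunk 4: at line 2 remove [ymud,tqih] add [bnsj,gqo] -> 7 lines: fjk byzq bnsj gqo xvk bytp byjbr
Hunk 5: at line 1 remove [bnsj,gqo,xvk] add [ihqfv] -> 5 lines: fjk byzq ihqfv bytp byjbr
Hunk 6: at line 1 remove [ihqfv] add [jcve,tycgq] -> 6 lines: fjk byzq jcve tycgq bytp byjbr
Hunk 7: at line 1 remove [byzq,jcve] add [zspj,abqa] -> 6 lines: fjk zspj abqa tycgq bytp byjbr
Final line 1: fjk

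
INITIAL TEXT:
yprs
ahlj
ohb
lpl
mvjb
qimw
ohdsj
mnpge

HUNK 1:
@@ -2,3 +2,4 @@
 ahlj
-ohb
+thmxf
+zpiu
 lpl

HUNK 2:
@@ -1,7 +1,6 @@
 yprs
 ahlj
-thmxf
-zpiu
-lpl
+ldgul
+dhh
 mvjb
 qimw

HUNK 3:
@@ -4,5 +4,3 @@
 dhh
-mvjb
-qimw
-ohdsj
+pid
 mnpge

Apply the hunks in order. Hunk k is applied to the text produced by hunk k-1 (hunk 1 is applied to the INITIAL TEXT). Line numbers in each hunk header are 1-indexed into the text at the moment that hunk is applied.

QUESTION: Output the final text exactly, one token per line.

Hunk 1: at line 2 remove [ohb] add [thmxf,zpiu] -> 9 lines: yprs ahlj thmxf zpiu lpl mvjb qimw ohdsj mnpge
Hunk 2: at line 1 remove [thmxf,zpiu,lpl] add [ldgul,dhh] -> 8 lines: yprs ahlj ldgul dhh mvjb qimw ohdsj mnpge
Hunk 3: at line 4 remove [mvjb,qimw,ohdsj] add [pid] -> 6 lines: yprs ahlj ldgul dhh pid mnpge

Answer: yprs
ahlj
ldgul
dhh
pid
mnpge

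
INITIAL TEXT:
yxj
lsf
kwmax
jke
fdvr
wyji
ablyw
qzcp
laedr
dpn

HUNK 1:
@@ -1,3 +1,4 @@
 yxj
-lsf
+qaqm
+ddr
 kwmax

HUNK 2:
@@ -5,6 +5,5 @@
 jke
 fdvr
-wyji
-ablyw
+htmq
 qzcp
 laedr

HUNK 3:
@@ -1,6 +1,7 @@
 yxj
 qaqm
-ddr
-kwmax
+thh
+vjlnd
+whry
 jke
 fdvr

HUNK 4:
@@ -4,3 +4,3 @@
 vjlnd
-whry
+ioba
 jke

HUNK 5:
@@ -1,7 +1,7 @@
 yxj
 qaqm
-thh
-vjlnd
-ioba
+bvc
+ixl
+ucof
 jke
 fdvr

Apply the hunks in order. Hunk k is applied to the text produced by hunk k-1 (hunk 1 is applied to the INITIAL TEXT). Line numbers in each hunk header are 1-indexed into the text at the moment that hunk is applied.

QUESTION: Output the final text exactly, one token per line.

Hunk 1: at line 1 remove [lsf] add [qaqm,ddr] -> 11 lines: yxj qaqm ddr kwmax jke fdvr wyji ablyw qzcp laedr dpn
Hunk 2: at line 5 remove [wyji,ablyw] add [htmq] -> 10 lines: yxj qaqm ddr kwmax jke fdvr htmq qzcp laedr dpn
Hunk 3: at line 1 remove [ddr,kwmax] add [thh,vjlnd,whry] -> 11 lines: yxj qaqm thh vjlnd whry jke fdvr htmq qzcp laedr dpn
Hunk 4: at line 4 remove [whry] add [ioba] -> 11 lines: yxj qaqm thh vjlnd ioba jke fdvr htmq qzcp laedr dpn
Hunk 5: at line 1 remove [thh,vjlnd,ioba] add [bvc,ixl,ucof] -> 11 lines: yxj qaqm bvc ixl ucof jke fdvr htmq qzcp laedr dpn

Answer: yxj
qaqm
bvc
ixl
ucof
jke
fdvr
htmq
qzcp
laedr
dpn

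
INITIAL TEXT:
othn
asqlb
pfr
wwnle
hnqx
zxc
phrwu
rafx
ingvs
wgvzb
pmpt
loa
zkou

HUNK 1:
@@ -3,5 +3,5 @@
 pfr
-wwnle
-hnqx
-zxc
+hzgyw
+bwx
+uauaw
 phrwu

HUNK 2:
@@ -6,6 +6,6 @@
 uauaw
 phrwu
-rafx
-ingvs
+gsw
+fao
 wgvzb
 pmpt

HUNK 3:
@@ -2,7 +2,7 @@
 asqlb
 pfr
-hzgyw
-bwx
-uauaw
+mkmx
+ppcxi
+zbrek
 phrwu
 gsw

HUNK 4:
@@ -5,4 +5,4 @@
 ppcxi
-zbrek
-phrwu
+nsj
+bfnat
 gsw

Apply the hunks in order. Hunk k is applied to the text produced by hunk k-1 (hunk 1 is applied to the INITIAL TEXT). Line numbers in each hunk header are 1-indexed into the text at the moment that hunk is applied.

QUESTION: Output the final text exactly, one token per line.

Hunk 1: at line 3 remove [wwnle,hnqx,zxc] add [hzgyw,bwx,uauaw] -> 13 lines: othn asqlb pfr hzgyw bwx uauaw phrwu rafx ingvs wgvzb pmpt loa zkou
Hunk 2: at line 6 remove [rafx,ingvs] add [gsw,fao] -> 13 lines: othn asqlb pfr hzgyw bwx uauaw phrwu gsw fao wgvzb pmpt loa zkou
Hunk 3: at line 2 remove [hzgyw,bwx,uauaw] add [mkmx,ppcxi,zbrek] -> 13 lines: othn asqlb pfr mkmx ppcxi zbrek phrwu gsw fao wgvzb pmpt loa zkou
Hunk 4: at line 5 remove [zbrek,phrwu] add [nsj,bfnat] -> 13 lines: othn asqlb pfr mkmx ppcxi nsj bfnat gsw fao wgvzb pmpt loa zkou

Answer: othn
asqlb
pfr
mkmx
ppcxi
nsj
bfnat
gsw
fao
wgvzb
pmpt
loa
zkou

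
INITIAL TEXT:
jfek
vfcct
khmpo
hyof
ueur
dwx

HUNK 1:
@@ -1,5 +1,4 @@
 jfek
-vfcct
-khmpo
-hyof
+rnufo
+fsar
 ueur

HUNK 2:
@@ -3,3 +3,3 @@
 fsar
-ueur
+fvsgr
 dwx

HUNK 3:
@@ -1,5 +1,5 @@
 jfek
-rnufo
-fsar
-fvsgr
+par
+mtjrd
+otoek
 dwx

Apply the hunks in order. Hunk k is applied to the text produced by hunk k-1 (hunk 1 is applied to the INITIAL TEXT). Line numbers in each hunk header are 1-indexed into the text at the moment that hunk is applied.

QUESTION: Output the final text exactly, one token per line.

Hunk 1: at line 1 remove [vfcct,khmpo,hyof] add [rnufo,fsar] -> 5 lines: jfek rnufo fsar ueur dwx
Hunk 2: at line 3 remove [ueur] add [fvsgr] -> 5 lines: jfek rnufo fsar fvsgr dwx
Hunk 3: at line 1 remove [rnufo,fsar,fvsgr] add [par,mtjrd,otoek] -> 5 lines: jfek par mtjrd otoek dwx

Answer: jfek
par
mtjrd
otoek
dwx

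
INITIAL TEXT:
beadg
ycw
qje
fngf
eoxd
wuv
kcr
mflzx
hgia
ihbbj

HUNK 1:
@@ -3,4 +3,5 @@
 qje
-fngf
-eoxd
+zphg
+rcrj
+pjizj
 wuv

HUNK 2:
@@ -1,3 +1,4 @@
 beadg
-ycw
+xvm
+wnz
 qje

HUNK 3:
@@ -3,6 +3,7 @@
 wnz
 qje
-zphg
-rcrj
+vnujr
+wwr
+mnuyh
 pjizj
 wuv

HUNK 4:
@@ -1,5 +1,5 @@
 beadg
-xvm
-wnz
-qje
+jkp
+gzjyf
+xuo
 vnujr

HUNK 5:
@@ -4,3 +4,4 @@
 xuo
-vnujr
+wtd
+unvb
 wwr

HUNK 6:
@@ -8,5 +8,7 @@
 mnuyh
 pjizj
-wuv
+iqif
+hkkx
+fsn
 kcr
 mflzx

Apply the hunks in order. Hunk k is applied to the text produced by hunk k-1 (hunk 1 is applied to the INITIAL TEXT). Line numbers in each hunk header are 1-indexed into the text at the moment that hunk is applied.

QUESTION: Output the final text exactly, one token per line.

Hunk 1: at line 3 remove [fngf,eoxd] add [zphg,rcrj,pjizj] -> 11 lines: beadg ycw qje zphg rcrj pjizj wuv kcr mflzx hgia ihbbj
Hunk 2: at line 1 remove [ycw] add [xvm,wnz] -> 12 lines: beadg xvm wnz qje zphg rcrj pjizj wuv kcr mflzx hgia ihbbj
Hunk 3: at line 3 remove [zphg,rcrj] add [vnujr,wwr,mnuyh] -> 13 lines: beadg xvm wnz qje vnujr wwr mnuyh pjizj wuv kcr mflzx hgia ihbbj
Hunk 4: at line 1 remove [xvm,wnz,qje] add [jkp,gzjyf,xuo] -> 13 lines: beadg jkp gzjyf xuo vnujr wwr mnuyh pjizj wuv kcr mflzx hgia ihbbj
Hunk 5: at line 4 remove [vnujr] add [wtd,unvb] -> 14 lines: beadg jkp gzjyf xuo wtd unvb wwr mnuyh pjizj wuv kcr mflzx hgia ihbbj
Hunk 6: at line 8 remove [wuv] add [iqif,hkkx,fsn] -> 16 lines: beadg jkp gzjyf xuo wtd unvb wwr mnuyh pjizj iqif hkkx fsn kcr mflzx hgia ihbbj

Answer: beadg
jkp
gzjyf
xuo
wtd
unvb
wwr
mnuyh
pjizj
iqif
hkkx
fsn
kcr
mflzx
hgia
ihbbj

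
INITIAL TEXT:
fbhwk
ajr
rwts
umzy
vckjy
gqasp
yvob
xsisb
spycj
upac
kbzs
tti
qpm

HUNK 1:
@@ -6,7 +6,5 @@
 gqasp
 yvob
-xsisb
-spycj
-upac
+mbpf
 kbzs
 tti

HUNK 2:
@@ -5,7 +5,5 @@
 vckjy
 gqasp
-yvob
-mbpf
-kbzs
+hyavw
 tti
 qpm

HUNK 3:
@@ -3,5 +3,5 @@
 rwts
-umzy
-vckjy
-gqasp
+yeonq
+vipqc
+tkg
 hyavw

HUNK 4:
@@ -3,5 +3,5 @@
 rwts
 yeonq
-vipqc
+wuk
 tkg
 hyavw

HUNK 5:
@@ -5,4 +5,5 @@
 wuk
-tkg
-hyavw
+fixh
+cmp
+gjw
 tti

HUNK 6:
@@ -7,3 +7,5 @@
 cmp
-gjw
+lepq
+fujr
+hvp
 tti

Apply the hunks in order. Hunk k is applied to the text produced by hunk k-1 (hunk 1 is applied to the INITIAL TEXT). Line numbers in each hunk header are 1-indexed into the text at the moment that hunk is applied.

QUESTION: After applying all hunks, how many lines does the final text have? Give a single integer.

Answer: 12

Derivation:
Hunk 1: at line 6 remove [xsisb,spycj,upac] add [mbpf] -> 11 lines: fbhwk ajr rwts umzy vckjy gqasp yvob mbpf kbzs tti qpm
Hunk 2: at line 5 remove [yvob,mbpf,kbzs] add [hyavw] -> 9 lines: fbhwk ajr rwts umzy vckjy gqasp hyavw tti qpm
Hunk 3: at line 3 remove [umzy,vckjy,gqasp] add [yeonq,vipqc,tkg] -> 9 lines: fbhwk ajr rwts yeonq vipqc tkg hyavw tti qpm
Hunk 4: at line 3 remove [vipqc] add [wuk] -> 9 lines: fbhwk ajr rwts yeonq wuk tkg hyavw tti qpm
Hunk 5: at line 5 remove [tkg,hyavw] add [fixh,cmp,gjw] -> 10 lines: fbhwk ajr rwts yeonq wuk fixh cmp gjw tti qpm
Hunk 6: at line 7 remove [gjw] add [lepq,fujr,hvp] -> 12 lines: fbhwk ajr rwts yeonq wuk fixh cmp lepq fujr hvp tti qpm
Final line count: 12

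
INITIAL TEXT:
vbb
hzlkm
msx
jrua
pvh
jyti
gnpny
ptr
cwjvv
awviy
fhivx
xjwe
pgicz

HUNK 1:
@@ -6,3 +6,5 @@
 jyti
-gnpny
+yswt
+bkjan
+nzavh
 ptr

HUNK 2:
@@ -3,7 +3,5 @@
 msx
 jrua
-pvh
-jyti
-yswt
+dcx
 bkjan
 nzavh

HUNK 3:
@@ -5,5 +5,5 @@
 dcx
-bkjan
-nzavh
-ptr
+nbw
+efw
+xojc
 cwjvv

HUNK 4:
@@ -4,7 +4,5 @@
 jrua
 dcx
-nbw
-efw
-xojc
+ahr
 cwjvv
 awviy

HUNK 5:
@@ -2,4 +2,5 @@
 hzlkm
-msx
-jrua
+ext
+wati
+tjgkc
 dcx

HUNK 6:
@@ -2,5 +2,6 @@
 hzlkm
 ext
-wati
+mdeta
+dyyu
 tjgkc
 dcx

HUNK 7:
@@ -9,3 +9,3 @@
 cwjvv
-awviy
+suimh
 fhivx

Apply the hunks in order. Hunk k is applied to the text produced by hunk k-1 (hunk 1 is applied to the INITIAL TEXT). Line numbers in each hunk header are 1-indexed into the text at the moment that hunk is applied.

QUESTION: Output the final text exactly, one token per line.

Hunk 1: at line 6 remove [gnpny] add [yswt,bkjan,nzavh] -> 15 lines: vbb hzlkm msx jrua pvh jyti yswt bkjan nzavh ptr cwjvv awviy fhivx xjwe pgicz
Hunk 2: at line 3 remove [pvh,jyti,yswt] add [dcx] -> 13 lines: vbb hzlkm msx jrua dcx bkjan nzavh ptr cwjvv awviy fhivx xjwe pgicz
Hunk 3: at line 5 remove [bkjan,nzavh,ptr] add [nbw,efw,xojc] -> 13 lines: vbb hzlkm msx jrua dcx nbw efw xojc cwjvv awviy fhivx xjwe pgicz
Hunk 4: at line 4 remove [nbw,efw,xojc] add [ahr] -> 11 lines: vbb hzlkm msx jrua dcx ahr cwjvv awviy fhivx xjwe pgicz
Hunk 5: at line 2 remove [msx,jrua] add [ext,wati,tjgkc] -> 12 lines: vbb hzlkm ext wati tjgkc dcx ahr cwjvv awviy fhivx xjwe pgicz
Hunk 6: at line 2 remove [wati] add [mdeta,dyyu] -> 13 lines: vbb hzlkm ext mdeta dyyu tjgkc dcx ahr cwjvv awviy fhivx xjwe pgicz
Hunk 7: at line 9 remove [awviy] add [suimh] -> 13 lines: vbb hzlkm ext mdeta dyyu tjgkc dcx ahr cwjvv suimh fhivx xjwe pgicz

Answer: vbb
hzlkm
ext
mdeta
dyyu
tjgkc
dcx
ahr
cwjvv
suimh
fhivx
xjwe
pgicz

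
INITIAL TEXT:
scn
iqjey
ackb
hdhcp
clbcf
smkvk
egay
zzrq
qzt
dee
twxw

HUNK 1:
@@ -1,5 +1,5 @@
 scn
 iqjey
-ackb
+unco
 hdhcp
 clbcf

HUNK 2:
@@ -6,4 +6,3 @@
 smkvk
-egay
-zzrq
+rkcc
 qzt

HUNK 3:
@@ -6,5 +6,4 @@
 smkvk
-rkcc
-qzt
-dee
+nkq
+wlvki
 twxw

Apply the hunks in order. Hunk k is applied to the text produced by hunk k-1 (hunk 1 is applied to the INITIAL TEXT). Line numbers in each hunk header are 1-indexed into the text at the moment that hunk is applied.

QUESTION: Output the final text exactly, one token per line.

Hunk 1: at line 1 remove [ackb] add [unco] -> 11 lines: scn iqjey unco hdhcp clbcf smkvk egay zzrq qzt dee twxw
Hunk 2: at line 6 remove [egay,zzrq] add [rkcc] -> 10 lines: scn iqjey unco hdhcp clbcf smkvk rkcc qzt dee twxw
Hunk 3: at line 6 remove [rkcc,qzt,dee] add [nkq,wlvki] -> 9 lines: scn iqjey unco hdhcp clbcf smkvk nkq wlvki twxw

Answer: scn
iqjey
unco
hdhcp
clbcf
smkvk
nkq
wlvki
twxw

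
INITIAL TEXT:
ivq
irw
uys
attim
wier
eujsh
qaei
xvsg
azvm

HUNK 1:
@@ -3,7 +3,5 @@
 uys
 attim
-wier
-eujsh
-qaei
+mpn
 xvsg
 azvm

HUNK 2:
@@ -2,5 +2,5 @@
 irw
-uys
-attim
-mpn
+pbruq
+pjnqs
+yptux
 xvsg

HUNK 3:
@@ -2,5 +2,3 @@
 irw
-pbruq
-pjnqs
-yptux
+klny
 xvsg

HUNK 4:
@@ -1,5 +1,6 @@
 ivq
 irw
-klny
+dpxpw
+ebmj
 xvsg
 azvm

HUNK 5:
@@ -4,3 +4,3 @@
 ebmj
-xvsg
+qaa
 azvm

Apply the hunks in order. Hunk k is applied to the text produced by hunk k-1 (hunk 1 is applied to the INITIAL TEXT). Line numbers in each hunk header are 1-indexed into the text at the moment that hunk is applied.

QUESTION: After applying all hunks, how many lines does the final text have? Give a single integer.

Hunk 1: at line 3 remove [wier,eujsh,qaei] add [mpn] -> 7 lines: ivq irw uys attim mpn xvsg azvm
Hunk 2: at line 2 remove [uys,attim,mpn] add [pbruq,pjnqs,yptux] -> 7 lines: ivq irw pbruq pjnqs yptux xvsg azvm
Hunk 3: at line 2 remove [pbruq,pjnqs,yptux] add [klny] -> 5 lines: ivq irw klny xvsg azvm
Hunk 4: at line 1 remove [klny] add [dpxpw,ebmj] -> 6 lines: ivq irw dpxpw ebmj xvsg azvm
Hunk 5: at line 4 remove [xvsg] add [qaa] -> 6 lines: ivq irw dpxpw ebmj qaa azvm
Final line count: 6

Answer: 6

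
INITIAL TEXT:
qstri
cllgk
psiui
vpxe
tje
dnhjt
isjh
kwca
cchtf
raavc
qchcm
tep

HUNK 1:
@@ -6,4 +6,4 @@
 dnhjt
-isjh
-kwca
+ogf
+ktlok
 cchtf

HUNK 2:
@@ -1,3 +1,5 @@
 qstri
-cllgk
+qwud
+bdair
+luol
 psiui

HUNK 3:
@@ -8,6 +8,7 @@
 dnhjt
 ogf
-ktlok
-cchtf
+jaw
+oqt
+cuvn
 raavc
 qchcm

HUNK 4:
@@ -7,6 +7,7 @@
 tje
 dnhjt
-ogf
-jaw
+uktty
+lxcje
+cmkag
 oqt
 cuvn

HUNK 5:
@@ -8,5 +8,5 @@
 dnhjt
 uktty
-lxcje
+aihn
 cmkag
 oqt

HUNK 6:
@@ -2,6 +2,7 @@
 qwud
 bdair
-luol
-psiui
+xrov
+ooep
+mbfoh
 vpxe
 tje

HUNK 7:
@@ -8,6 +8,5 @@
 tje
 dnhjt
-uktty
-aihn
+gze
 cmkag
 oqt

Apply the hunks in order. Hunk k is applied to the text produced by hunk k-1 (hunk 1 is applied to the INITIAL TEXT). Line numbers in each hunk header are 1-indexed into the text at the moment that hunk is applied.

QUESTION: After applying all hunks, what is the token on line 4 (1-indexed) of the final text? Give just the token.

Answer: xrov

Derivation:
Hunk 1: at line 6 remove [isjh,kwca] add [ogf,ktlok] -> 12 lines: qstri cllgk psiui vpxe tje dnhjt ogf ktlok cchtf raavc qchcm tep
Hunk 2: at line 1 remove [cllgk] add [qwud,bdair,luol] -> 14 lines: qstri qwud bdair luol psiui vpxe tje dnhjt ogf ktlok cchtf raavc qchcm tep
Hunk 3: at line 8 remove [ktlok,cchtf] add [jaw,oqt,cuvn] -> 15 lines: qstri qwud bdair luol psiui vpxe tje dnhjt ogf jaw oqt cuvn raavc qchcm tep
Hunk 4: at line 7 remove [ogf,jaw] add [uktty,lxcje,cmkag] -> 16 lines: qstri qwud bdair luol psiui vpxe tje dnhjt uktty lxcje cmkag oqt cuvn raavc qchcm tep
Hunk 5: at line 8 remove [lxcje] add [aihn] -> 16 lines: qstri qwud bdair luol psiui vpxe tje dnhjt uktty aihn cmkag oqt cuvn raavc qchcm tep
Hunk 6: at line 2 remove [luol,psiui] add [xrov,ooep,mbfoh] -> 17 lines: qstri qwud bdair xrov ooep mbfoh vpxe tje dnhjt uktty aihn cmkag oqt cuvn raavc qchcm tep
Hunk 7: at line 8 remove [uktty,aihn] add [gze] -> 16 lines: qstri qwud bdair xrov ooep mbfoh vpxe tje dnhjt gze cmkag oqt cuvn raavc qchcm tep
Final line 4: xrov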